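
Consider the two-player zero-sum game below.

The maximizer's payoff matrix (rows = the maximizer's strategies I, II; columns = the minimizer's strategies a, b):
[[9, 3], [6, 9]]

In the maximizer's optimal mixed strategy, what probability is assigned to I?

Row minima are 3 and 6, so the maximizer's maximin is 6; column maxima are 9 and 9, so the minimizer's minimax is 9. These differ, so the equilibrium is in mixed strategies.
Let the maximizer play I with probability p. The minimizer is indifferent when 9p + 6(1−p) = 3p + 9(1−p), giving p = 1/3.

1/3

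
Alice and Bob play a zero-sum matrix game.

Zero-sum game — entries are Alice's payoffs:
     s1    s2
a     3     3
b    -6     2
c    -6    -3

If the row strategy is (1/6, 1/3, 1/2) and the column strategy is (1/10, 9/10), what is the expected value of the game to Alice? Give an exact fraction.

Against (1/10, 9/10), each row's expected payoff is a: 3; b: 6/5; c: -33/10.
Taking the (1/6, 1/3, 1/2)-weighted average: (1/6)·(3) + (1/3)·(6/5) + (1/2)·(-33/10) = -3/4.

-3/4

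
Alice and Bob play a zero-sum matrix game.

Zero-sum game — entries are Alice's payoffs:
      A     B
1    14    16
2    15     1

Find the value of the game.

113/8

Row minima are 14 and 1, so Alice's maximin is 14; column maxima are 15 and 16, so Bob's minimax is 15. These differ, so the equilibrium is in mixed strategies.
Let Alice play 1 with probability p. Bob is indifferent when 14p + 15(1−p) = 16p + (1−p), giving p = 7/8.
Let Bob play A with probability q. Alice is indifferent when 14q + 16(1−q) = 15q + (1−q), giving q = 15/16.
The value is 14·(15/16) + (16)·(1/16) = 113/8.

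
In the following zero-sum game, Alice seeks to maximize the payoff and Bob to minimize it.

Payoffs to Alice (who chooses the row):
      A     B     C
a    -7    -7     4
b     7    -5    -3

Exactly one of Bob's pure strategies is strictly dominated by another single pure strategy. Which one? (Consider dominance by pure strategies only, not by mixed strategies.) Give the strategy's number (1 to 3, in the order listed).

Bob prefers columns that give Alice less. Compare C with B: -7 < 4, -5 < -3.
So B strictly dominates C for Bob; C is strictly dominated.

3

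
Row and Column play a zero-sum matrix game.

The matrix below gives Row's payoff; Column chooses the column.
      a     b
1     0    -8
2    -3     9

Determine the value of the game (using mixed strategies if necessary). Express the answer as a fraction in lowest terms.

-6/5

Row minima are -8 and -3, so Row's maximin is -3; column maxima are 0 and 9, so Column's minimax is 0. These differ, so the equilibrium is in mixed strategies.
Let Row play 1 with probability p. Column is indifferent when −3(1−p) = −8p + 9(1−p), giving p = 3/5.
Let Column play a with probability q. Row is indifferent when −8(1−q) = −3q + 9(1−q), giving q = 17/20.
The value is 0·(17/20) + (-8)·(3/20) = -6/5.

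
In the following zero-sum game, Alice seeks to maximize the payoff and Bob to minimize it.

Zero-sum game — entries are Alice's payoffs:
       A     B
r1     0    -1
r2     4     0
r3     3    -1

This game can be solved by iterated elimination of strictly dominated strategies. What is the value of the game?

Column A is strictly dominated by B for Bob (-1<0, 0<4, -1<3); eliminate A.
Row r1 is strictly dominated by row r2 (0>-1); eliminate r1.
Row r3 is strictly dominated by row r2 (0>-1); eliminate r3.
Only (r2, B) remains, with payoff 0.

0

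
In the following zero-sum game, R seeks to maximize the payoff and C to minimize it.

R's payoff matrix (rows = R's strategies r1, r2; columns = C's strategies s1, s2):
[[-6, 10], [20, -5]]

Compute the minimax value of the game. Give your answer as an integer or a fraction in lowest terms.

Row minima are -6 and -5, so R's maximin is -5; column maxima are 20 and 10, so C's minimax is 10. These differ, so the equilibrium is in mixed strategies.
Let R play r1 with probability p. C is indifferent when −6p + 20(1−p) = 10p − 5(1−p), giving p = 25/41.
Let C play s1 with probability q. R is indifferent when −6q + 10(1−q) = 20q − 5(1−q), giving q = 15/41.
The value is -6·(15/41) + (10)·(26/41) = 170/41.

170/41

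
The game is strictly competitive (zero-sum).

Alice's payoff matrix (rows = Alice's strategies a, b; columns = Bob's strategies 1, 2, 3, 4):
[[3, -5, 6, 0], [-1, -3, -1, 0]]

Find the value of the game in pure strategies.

Row minima: -5, -3 → Alice's maximin is -3.
Column maxima: 3, -3, 6, 0 → Bob's minimax is -3.
They coincide at (b, 2), so the value is -3.

-3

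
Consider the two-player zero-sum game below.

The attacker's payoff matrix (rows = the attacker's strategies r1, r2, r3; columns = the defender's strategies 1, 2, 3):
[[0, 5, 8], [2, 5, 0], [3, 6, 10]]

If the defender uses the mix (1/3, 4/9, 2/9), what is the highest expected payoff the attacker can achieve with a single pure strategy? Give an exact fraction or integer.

53/9

r1: (0)·(1/3) + (5)·(4/9) + (8)·(2/9) = 4.
r2: (2)·(1/3) + (5)·(4/9) + (0)·(2/9) = 26/9.
r3: (3)·(1/3) + (6)·(4/9) + (10)·(2/9) = 53/9.
The best pure response is r3 with expected payoff 53/9.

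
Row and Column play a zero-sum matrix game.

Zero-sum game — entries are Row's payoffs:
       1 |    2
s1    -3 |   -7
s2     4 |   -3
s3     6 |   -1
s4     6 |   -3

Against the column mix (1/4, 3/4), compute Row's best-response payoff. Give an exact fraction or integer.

3/4

s1: (-3)·(1/4) + (-7)·(3/4) = -6.
s2: (4)·(1/4) + (-3)·(3/4) = -5/4.
s3: (6)·(1/4) + (-1)·(3/4) = 3/4.
s4: (6)·(1/4) + (-3)·(3/4) = -3/4.
The best pure response is s3 with expected payoff 3/4.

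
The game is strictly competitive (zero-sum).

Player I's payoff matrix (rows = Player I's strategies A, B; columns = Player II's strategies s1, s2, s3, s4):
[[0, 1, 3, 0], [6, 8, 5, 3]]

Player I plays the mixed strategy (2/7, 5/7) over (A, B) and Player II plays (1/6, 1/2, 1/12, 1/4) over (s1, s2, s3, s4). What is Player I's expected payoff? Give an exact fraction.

Against (1/6, 1/2, 1/12, 1/4), each row's expected payoff is A: 3/4; B: 37/6.
Taking the (2/7, 5/7)-weighted average: (2/7)·(3/4) + (5/7)·(37/6) = 97/21.

97/21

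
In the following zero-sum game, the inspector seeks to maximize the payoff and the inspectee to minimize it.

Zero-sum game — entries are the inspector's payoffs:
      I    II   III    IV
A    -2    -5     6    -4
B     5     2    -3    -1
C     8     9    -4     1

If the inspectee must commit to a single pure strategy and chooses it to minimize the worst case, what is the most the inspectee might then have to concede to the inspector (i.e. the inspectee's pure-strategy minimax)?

The worst case (largest entry) in each column is I: 8, II: 9, III: 6, IV: 1.
The best (smallest) of these is 1.

1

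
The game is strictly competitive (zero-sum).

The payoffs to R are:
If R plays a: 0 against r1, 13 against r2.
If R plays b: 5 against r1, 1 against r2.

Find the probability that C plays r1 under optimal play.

12/17

Row minima are 0 and 1, so R's maximin is 1; column maxima are 5 and 13, so C's minimax is 5. These differ, so the equilibrium is in mixed strategies.
Let C play r1 with probability q. R is indifferent when 13(1−q) = 5q + (1−q), giving q = 12/17.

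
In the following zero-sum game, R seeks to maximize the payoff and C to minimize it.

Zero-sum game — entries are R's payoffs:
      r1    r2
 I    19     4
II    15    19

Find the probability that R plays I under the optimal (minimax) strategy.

4/19

Row minima are 4 and 15, so R's maximin is 15; column maxima are 19 and 19, so C's minimax is 19. These differ, so the equilibrium is in mixed strategies.
Let R play I with probability p. C is indifferent when 19p + 15(1−p) = 4p + 19(1−p), giving p = 4/19.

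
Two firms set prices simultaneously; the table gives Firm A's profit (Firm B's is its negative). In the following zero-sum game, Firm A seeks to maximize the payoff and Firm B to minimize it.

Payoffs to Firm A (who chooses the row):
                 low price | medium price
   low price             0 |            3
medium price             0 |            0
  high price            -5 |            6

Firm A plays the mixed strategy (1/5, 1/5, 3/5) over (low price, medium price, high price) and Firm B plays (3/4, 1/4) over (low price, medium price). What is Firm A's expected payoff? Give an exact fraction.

-6/5

Against (3/4, 1/4), each row's expected payoff is low price: 3/4; medium price: 0; high price: -9/4.
Taking the (1/5, 1/5, 3/5)-weighted average: (1/5)·(3/4) + (1/5)·(0) + (3/5)·(-9/4) = -6/5.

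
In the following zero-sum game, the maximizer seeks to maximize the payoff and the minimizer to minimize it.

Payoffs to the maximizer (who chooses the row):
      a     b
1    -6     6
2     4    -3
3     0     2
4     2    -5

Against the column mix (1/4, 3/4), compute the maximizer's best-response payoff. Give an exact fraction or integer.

3

1: (-6)·(1/4) + (6)·(3/4) = 3.
2: (4)·(1/4) + (-3)·(3/4) = -5/4.
3: (0)·(1/4) + (2)·(3/4) = 3/2.
4: (2)·(1/4) + (-5)·(3/4) = -13/4.
The best pure response is 1 with expected payoff 3.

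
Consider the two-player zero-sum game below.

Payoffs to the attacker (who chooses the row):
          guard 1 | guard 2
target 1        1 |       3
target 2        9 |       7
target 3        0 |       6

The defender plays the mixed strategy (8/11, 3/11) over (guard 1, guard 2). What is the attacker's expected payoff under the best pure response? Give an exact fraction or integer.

target 1: (1)·(8/11) + (3)·(3/11) = 17/11.
target 2: (9)·(8/11) + (7)·(3/11) = 93/11.
target 3: (0)·(8/11) + (6)·(3/11) = 18/11.
The best pure response is target 2 with expected payoff 93/11.

93/11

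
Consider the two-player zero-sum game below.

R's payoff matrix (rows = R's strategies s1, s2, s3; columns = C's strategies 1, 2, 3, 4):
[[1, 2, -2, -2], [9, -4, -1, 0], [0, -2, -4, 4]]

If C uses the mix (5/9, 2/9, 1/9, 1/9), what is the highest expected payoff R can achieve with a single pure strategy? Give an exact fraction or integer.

s1: (1)·(5/9) + (2)·(2/9) + (-2)·(1/9) + (-2)·(1/9) = 5/9.
s2: (9)·(5/9) + (-4)·(2/9) + (-1)·(1/9) + (0)·(1/9) = 4.
s3: (0)·(5/9) + (-2)·(2/9) + (-4)·(1/9) + (4)·(1/9) = -4/9.
The best pure response is s2 with expected payoff 4.

4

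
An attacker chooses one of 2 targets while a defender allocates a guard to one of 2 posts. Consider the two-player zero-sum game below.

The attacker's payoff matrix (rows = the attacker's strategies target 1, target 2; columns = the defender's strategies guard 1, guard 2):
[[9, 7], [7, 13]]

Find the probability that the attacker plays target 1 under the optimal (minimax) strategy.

Row minima are 7 and 7, so the attacker's maximin is 7; column maxima are 9 and 13, so the defender's minimax is 9. These differ, so the equilibrium is in mixed strategies.
Let the attacker play target 1 with probability p. The defender is indifferent when 9p + 7(1−p) = 7p + 13(1−p), giving p = 3/4.

3/4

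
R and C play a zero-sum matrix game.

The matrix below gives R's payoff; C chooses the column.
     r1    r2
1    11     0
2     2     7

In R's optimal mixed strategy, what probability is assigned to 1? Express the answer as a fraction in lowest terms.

Row minima are 0 and 2, so R's maximin is 2; column maxima are 11 and 7, so C's minimax is 7. These differ, so the equilibrium is in mixed strategies.
Let R play 1 with probability p. C is indifferent when 11p + 2(1−p) = 7(1−p), giving p = 5/16.

5/16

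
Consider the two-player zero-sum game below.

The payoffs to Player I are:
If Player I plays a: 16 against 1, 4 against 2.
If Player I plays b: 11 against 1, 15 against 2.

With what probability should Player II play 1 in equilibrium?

Row minima are 4 and 11, so Player I's maximin is 11; column maxima are 16 and 15, so Player II's minimax is 15. These differ, so the equilibrium is in mixed strategies.
Let Player II play 1 with probability q. Player I is indifferent when 16q + 4(1−q) = 11q + 15(1−q), giving q = 11/16.

11/16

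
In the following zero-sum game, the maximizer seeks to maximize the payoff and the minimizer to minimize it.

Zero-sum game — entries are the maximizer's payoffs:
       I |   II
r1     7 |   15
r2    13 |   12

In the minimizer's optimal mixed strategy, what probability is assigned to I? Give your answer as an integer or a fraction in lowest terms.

1/3

Row minima are 7 and 12, so the maximizer's maximin is 12; column maxima are 13 and 15, so the minimizer's minimax is 13. These differ, so the equilibrium is in mixed strategies.
Let the minimizer play I with probability q. The maximizer is indifferent when 7q + 15(1−q) = 13q + 12(1−q), giving q = 1/3.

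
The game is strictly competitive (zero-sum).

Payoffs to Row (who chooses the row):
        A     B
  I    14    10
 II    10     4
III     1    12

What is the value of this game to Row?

158/15

Row II is strictly dominated by row I, so Row never plays it.
The remaining 2×2 game on (I, III) × (A, B) has no saddle point. Let Row play I with probability p; indifference gives 14p + (1−p) = 10p + 12(1−p), so p = 11/15.
Similarly Column's optimal q on A is 2/15, and the value is 14·(2/15) + (10)·(13/15) = 158/15.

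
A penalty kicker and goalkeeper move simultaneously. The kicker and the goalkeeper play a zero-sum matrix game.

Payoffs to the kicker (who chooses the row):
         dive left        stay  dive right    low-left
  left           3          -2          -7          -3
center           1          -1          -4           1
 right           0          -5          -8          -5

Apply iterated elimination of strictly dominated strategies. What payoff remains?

-4

Row right is strictly dominated by row left (3>0, -2>-5, -7>-8, -3>-5); eliminate right.
Column dive left is strictly dominated by stay for the goalkeeper (-2<3, -1<1); eliminate dive left.
Row left is strictly dominated by row center (-1>-2, -4>-7, 1>-3); eliminate left.
Column stay is strictly dominated by dive right for the goalkeeper (-4<-1); eliminate stay.
Column low-left is strictly dominated by dive right for the goalkeeper (-4<1); eliminate low-left.
Only (center, dive right) remains, with payoff -4.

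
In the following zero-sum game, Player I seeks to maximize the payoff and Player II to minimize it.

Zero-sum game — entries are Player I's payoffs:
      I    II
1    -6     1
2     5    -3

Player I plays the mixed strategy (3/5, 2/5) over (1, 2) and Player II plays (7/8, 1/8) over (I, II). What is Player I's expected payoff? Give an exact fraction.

-59/40

Against (7/8, 1/8), each row's expected payoff is 1: -41/8; 2: 4.
Taking the (3/5, 2/5)-weighted average: (3/5)·(-41/8) + (2/5)·(4) = -59/40.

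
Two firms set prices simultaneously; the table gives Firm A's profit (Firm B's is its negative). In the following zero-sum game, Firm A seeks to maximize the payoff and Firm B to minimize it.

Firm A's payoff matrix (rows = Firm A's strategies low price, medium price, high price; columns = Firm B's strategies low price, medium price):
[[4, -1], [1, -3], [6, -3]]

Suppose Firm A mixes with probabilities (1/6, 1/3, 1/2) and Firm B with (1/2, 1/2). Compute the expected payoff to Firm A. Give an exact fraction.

2/3

Against (1/2, 1/2), each row's expected payoff is low price: 3/2; medium price: -1; high price: 3/2.
Taking the (1/6, 1/3, 1/2)-weighted average: (1/6)·(3/2) + (1/3)·(-1) + (1/2)·(3/2) = 2/3.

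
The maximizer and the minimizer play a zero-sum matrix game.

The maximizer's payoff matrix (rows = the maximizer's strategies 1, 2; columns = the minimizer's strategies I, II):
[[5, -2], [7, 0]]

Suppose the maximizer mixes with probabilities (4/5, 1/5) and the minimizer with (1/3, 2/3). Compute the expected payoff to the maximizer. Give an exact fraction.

11/15

Against (1/3, 2/3), each row's expected payoff is 1: 1/3; 2: 7/3.
Taking the (4/5, 1/5)-weighted average: (4/5)·(1/3) + (1/5)·(7/3) = 11/15.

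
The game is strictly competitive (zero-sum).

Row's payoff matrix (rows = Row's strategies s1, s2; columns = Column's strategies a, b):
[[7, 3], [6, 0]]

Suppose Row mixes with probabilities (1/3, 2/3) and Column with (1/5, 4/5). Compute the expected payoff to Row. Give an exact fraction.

31/15

Against (1/5, 4/5), each row's expected payoff is s1: 19/5; s2: 6/5.
Taking the (1/3, 2/3)-weighted average: (1/3)·(19/5) + (2/3)·(6/5) = 31/15.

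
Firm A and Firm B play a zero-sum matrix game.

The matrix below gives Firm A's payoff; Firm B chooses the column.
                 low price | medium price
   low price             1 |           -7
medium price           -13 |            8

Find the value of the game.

Row minima are -7 and -13, so Firm A's maximin is -7; column maxima are 1 and 8, so Firm B's minimax is 1. These differ, so the equilibrium is in mixed strategies.
Let Firm A play low price with probability p. Firm B is indifferent when p − 13(1−p) = −7p + 8(1−p), giving p = 21/29.
Let Firm B play low price with probability q. Firm A is indifferent when q − 7(1−q) = −13q + 8(1−q), giving q = 15/29.
The value is 1·(15/29) + (-7)·(14/29) = -83/29.

-83/29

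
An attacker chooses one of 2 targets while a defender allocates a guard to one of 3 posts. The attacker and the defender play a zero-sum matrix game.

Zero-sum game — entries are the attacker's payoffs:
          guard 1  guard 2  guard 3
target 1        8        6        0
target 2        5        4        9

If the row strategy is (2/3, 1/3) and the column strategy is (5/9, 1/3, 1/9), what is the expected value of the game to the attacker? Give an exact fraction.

Against (5/9, 1/3, 1/9), each row's expected payoff is target 1: 58/9; target 2: 46/9.
Taking the (2/3, 1/3)-weighted average: (2/3)·(58/9) + (1/3)·(46/9) = 6.

6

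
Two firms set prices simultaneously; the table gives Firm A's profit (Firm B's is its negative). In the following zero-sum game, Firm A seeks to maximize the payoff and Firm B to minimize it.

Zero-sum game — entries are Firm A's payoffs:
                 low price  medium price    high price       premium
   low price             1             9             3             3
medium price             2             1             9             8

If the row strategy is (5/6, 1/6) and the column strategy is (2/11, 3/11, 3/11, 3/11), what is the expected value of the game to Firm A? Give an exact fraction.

Against (2/11, 3/11, 3/11, 3/11), each row's expected payoff is low price: 47/11; medium price: 58/11.
Taking the (5/6, 1/6)-weighted average: (5/6)·(47/11) + (1/6)·(58/11) = 293/66.

293/66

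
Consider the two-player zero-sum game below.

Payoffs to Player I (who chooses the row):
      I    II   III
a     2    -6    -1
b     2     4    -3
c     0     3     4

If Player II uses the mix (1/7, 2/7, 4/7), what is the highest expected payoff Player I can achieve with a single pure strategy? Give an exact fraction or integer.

a: (2)·(1/7) + (-6)·(2/7) + (-1)·(4/7) = -2.
b: (2)·(1/7) + (4)·(2/7) + (-3)·(4/7) = -2/7.
c: (0)·(1/7) + (3)·(2/7) + (4)·(4/7) = 22/7.
The best pure response is c with expected payoff 22/7.

22/7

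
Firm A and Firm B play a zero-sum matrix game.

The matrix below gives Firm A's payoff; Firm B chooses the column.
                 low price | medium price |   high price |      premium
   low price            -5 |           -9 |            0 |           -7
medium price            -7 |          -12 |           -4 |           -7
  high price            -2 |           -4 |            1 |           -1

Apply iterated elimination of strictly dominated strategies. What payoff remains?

Row low price is strictly dominated by row high price (-2>-5, -4>-9, 1>0, -1>-7); eliminate low price.
Column premium is strictly dominated by medium price for Firm B (-12<-7, -4<-1); eliminate premium.
Column low price is strictly dominated by medium price for Firm B (-12<-7, -4<-2); eliminate low price.
Row medium price is strictly dominated by row high price (-4>-12, 1>-4); eliminate medium price.
Column high price is strictly dominated by medium price for Firm B (-4<1); eliminate high price.
Only (high price, medium price) remains, with payoff -4.

-4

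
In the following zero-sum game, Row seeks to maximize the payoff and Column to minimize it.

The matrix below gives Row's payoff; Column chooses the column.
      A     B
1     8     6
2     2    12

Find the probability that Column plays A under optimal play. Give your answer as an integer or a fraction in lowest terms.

1/2

Row minima are 6 and 2, so Row's maximin is 6; column maxima are 8 and 12, so Column's minimax is 8. These differ, so the equilibrium is in mixed strategies.
Let Column play A with probability q. Row is indifferent when 8q + 6(1−q) = 2q + 12(1−q), giving q = 1/2.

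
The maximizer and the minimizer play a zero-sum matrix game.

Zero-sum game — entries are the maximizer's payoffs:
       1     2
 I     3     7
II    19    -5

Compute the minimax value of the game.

37/7

Row minima are 3 and -5, so the maximizer's maximin is 3; column maxima are 19 and 7, so the minimizer's minimax is 7. These differ, so the equilibrium is in mixed strategies.
Let the maximizer play I with probability p. The minimizer is indifferent when 3p + 19(1−p) = 7p − 5(1−p), giving p = 6/7.
Let the minimizer play 1 with probability q. The maximizer is indifferent when 3q + 7(1−q) = 19q − 5(1−q), giving q = 3/7.
The value is 3·(3/7) + (7)·(4/7) = 37/7.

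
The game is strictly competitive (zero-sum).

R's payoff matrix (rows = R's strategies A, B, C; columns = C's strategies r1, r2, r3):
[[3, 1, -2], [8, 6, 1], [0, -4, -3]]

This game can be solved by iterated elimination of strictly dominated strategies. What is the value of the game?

1

Column r1 is strictly dominated by r2 for C (1<3, 6<8, -4<0); eliminate r1.
Row C is strictly dominated by row A (1>-4, -2>-3); eliminate C.
Column r2 is strictly dominated by r3 for C (-2<1, 1<6); eliminate r2.
Row A is strictly dominated by row B (1>-2); eliminate A.
Only (B, r3) remains, with payoff 1.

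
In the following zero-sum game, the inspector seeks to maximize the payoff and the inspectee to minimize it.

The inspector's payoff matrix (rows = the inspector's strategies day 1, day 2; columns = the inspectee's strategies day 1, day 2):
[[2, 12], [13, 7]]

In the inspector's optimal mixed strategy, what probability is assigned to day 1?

Row minima are 2 and 7, so the inspector's maximin is 7; column maxima are 13 and 12, so the inspectee's minimax is 12. These differ, so the equilibrium is in mixed strategies.
Let the inspector play day 1 with probability p. The inspectee is indifferent when 2p + 13(1−p) = 12p + 7(1−p), giving p = 3/8.

3/8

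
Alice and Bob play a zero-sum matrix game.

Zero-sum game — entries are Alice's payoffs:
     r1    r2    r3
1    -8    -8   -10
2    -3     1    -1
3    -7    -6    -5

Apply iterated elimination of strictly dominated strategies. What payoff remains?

-3

Row 3 is strictly dominated by row 2 (-3>-7, 1>-6, -1>-5); eliminate 3.
Column r2 is strictly dominated by r3 for Bob (-10<-8, -1<1); eliminate r2.
Row 1 is strictly dominated by row 2 (-3>-8, -1>-10); eliminate 1.
Column r3 is strictly dominated by r1 for Bob (-3<-1); eliminate r3.
Only (2, r1) remains, with payoff -3.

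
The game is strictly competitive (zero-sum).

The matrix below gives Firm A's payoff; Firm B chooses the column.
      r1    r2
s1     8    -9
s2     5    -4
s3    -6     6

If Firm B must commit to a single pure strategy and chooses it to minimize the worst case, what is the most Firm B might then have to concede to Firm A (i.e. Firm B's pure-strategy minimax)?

6

The worst case (largest entry) in each column is r1: 8, r2: 6.
The best (smallest) of these is 6.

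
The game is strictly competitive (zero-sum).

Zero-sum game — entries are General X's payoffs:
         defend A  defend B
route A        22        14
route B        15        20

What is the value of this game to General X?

230/13

Row minima are 14 and 15, so General X's maximin is 15; column maxima are 22 and 20, so General Y's minimax is 20. These differ, so the equilibrium is in mixed strategies.
Let General X play route A with probability p. General Y is indifferent when 22p + 15(1−p) = 14p + 20(1−p), giving p = 5/13.
Let General Y play defend A with probability q. General X is indifferent when 22q + 14(1−q) = 15q + 20(1−q), giving q = 6/13.
The value is 22·(6/13) + (14)·(7/13) = 230/13.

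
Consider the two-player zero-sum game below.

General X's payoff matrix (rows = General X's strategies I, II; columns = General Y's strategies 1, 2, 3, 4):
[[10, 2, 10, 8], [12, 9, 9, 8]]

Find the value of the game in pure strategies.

Row minima: 2, 8 → General X's maximin is 8.
Column maxima: 12, 9, 10, 8 → General Y's minimax is 8.
They coincide at (II, 4), so the value is 8.

8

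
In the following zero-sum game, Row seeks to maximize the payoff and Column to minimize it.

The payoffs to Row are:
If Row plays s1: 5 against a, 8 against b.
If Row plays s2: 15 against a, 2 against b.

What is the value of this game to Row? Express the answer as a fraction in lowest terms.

Row minima are 5 and 2, so Row's maximin is 5; column maxima are 15 and 8, so Column's minimax is 8. These differ, so the equilibrium is in mixed strategies.
Let Row play s1 with probability p. Column is indifferent when 5p + 15(1−p) = 8p + 2(1−p), giving p = 13/16.
Let Column play a with probability q. Row is indifferent when 5q + 8(1−q) = 15q + 2(1−q), giving q = 3/8.
The value is 5·(3/8) + (8)·(5/8) = 55/8.

55/8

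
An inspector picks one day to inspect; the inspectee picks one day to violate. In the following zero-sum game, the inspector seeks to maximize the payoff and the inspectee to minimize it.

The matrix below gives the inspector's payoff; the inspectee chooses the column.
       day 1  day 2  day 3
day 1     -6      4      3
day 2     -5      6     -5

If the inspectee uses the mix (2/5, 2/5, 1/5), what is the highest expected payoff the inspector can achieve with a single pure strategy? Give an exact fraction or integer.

-1/5

day 1: (-6)·(2/5) + (4)·(2/5) + (3)·(1/5) = -1/5.
day 2: (-5)·(2/5) + (6)·(2/5) + (-5)·(1/5) = -3/5.
The best pure response is day 1 with expected payoff -1/5.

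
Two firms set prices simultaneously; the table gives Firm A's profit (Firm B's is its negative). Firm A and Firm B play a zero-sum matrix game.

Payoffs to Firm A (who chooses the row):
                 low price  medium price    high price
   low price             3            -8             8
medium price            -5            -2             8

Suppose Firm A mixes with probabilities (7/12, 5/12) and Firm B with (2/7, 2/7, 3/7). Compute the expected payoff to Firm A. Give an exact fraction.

Against (2/7, 2/7, 3/7), each row's expected payoff is low price: 2; medium price: 10/7.
Taking the (7/12, 5/12)-weighted average: (7/12)·(2) + (5/12)·(10/7) = 37/21.

37/21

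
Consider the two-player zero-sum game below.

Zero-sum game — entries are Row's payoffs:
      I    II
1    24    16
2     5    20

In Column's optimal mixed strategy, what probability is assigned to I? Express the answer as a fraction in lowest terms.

Row minima are 16 and 5, so Row's maximin is 16; column maxima are 24 and 20, so Column's minimax is 20. These differ, so the equilibrium is in mixed strategies.
Let Column play I with probability q. Row is indifferent when 24q + 16(1−q) = 5q + 20(1−q), giving q = 4/23.

4/23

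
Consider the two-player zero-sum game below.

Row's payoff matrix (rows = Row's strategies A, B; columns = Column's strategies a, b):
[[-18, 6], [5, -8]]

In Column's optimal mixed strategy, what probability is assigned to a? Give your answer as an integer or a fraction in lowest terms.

Row minima are -18 and -8, so Row's maximin is -8; column maxima are 5 and 6, so Column's minimax is 5. These differ, so the equilibrium is in mixed strategies.
Let Column play a with probability q. Row is indifferent when −18q + 6(1−q) = 5q − 8(1−q), giving q = 14/37.

14/37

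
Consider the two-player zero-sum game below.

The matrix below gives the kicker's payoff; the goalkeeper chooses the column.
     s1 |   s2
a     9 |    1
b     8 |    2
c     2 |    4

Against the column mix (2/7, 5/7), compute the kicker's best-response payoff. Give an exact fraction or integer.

a: (9)·(2/7) + (1)·(5/7) = 23/7.
b: (8)·(2/7) + (2)·(5/7) = 26/7.
c: (2)·(2/7) + (4)·(5/7) = 24/7.
The best pure response is b with expected payoff 26/7.

26/7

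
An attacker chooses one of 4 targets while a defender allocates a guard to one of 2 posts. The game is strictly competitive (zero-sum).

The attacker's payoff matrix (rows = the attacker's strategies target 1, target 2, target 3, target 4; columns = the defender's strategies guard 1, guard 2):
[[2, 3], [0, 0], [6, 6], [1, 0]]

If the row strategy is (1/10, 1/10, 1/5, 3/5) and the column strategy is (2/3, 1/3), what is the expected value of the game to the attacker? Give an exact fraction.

11/6

Against (2/3, 1/3), each row's expected payoff is target 1: 7/3; target 2: 0; target 3: 6; target 4: 2/3.
Taking the (1/10, 1/10, 1/5, 3/5)-weighted average: (1/10)·(7/3) + (1/10)·(0) + (1/5)·(6) + (3/5)·(2/3) = 11/6.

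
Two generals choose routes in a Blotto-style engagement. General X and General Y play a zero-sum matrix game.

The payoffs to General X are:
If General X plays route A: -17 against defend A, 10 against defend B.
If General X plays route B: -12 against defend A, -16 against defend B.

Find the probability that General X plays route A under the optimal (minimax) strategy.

4/31

Row minima are -17 and -16, so General X's maximin is -16; column maxima are -12 and 10, so General Y's minimax is -12. These differ, so the equilibrium is in mixed strategies.
Let General X play route A with probability p. General Y is indifferent when −17p − 12(1−p) = 10p − 16(1−p), giving p = 4/31.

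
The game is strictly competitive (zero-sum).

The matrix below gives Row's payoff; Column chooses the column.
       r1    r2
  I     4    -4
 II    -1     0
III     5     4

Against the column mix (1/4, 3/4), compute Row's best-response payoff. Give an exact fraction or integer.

17/4

I: (4)·(1/4) + (-4)·(3/4) = -2.
II: (-1)·(1/4) + (0)·(3/4) = -1/4.
III: (5)·(1/4) + (4)·(3/4) = 17/4.
The best pure response is III with expected payoff 17/4.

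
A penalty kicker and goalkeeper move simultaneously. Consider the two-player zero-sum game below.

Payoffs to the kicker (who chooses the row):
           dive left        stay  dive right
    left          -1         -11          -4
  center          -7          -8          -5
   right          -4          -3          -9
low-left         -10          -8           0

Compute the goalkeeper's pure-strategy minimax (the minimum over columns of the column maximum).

-3

The worst case (largest entry) in each column is dive left: -1, stay: -3, dive right: 0.
The best (smallest) of these is -3.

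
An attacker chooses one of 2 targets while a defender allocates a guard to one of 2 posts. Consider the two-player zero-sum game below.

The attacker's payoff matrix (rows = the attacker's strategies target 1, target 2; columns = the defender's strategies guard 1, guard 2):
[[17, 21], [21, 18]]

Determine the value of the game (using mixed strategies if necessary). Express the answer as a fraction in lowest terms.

Row minima are 17 and 18, so the attacker's maximin is 18; column maxima are 21 and 21, so the defender's minimax is 21. These differ, so the equilibrium is in mixed strategies.
Let the attacker play target 1 with probability p. The defender is indifferent when 17p + 21(1−p) = 21p + 18(1−p), giving p = 3/7.
Let the defender play guard 1 with probability q. The attacker is indifferent when 17q + 21(1−q) = 21q + 18(1−q), giving q = 3/7.
The value is 17·(3/7) + (21)·(4/7) = 135/7.

135/7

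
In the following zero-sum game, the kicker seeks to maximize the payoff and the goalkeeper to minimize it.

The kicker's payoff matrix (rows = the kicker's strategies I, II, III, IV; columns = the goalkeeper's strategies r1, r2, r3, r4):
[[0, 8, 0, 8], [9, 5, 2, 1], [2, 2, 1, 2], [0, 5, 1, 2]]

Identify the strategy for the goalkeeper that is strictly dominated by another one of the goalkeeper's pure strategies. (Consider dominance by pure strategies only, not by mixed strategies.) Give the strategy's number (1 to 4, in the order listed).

2

The goalkeeper prefers columns that give the kicker less. Compare r2 with r3: 0 < 8, 2 < 5, 1 < 2, 1 < 5.
So r3 strictly dominates r2 for the goalkeeper; r2 is strictly dominated.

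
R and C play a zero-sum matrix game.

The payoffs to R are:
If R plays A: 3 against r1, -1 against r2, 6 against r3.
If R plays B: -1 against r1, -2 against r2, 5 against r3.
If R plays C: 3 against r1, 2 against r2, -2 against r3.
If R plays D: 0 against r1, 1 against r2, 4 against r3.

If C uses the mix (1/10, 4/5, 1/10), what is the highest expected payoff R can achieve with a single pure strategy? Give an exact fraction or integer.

17/10

A: (3)·(1/10) + (-1)·(4/5) + (6)·(1/10) = 1/10.
B: (-1)·(1/10) + (-2)·(4/5) + (5)·(1/10) = -6/5.
C: (3)·(1/10) + (2)·(4/5) + (-2)·(1/10) = 17/10.
D: (0)·(1/10) + (1)·(4/5) + (4)·(1/10) = 6/5.
The best pure response is C with expected payoff 17/10.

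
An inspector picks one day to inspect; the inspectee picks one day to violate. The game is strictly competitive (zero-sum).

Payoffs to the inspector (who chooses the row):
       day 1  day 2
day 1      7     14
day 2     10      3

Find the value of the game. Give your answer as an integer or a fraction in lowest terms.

Row minima are 7 and 3, so the inspector's maximin is 7; column maxima are 10 and 14, so the inspectee's minimax is 10. These differ, so the equilibrium is in mixed strategies.
Let the inspector play day 1 with probability p. The inspectee is indifferent when 7p + 10(1−p) = 14p + 3(1−p), giving p = 1/2.
Let the inspectee play day 1 with probability q. The inspector is indifferent when 7q + 14(1−q) = 10q + 3(1−q), giving q = 11/14.
The value is 7·(11/14) + (14)·(3/14) = 17/2.

17/2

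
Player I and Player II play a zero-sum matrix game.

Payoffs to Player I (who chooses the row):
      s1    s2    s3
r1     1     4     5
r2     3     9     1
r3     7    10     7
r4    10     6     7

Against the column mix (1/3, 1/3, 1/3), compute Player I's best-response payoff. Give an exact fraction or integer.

r1: (1)·(1/3) + (4)·(1/3) + (5)·(1/3) = 10/3.
r2: (3)·(1/3) + (9)·(1/3) + (1)·(1/3) = 13/3.
r3: (7)·(1/3) + (10)·(1/3) + (7)·(1/3) = 8.
r4: (10)·(1/3) + (6)·(1/3) + (7)·(1/3) = 23/3.
The best pure response is r3 with expected payoff 8.

8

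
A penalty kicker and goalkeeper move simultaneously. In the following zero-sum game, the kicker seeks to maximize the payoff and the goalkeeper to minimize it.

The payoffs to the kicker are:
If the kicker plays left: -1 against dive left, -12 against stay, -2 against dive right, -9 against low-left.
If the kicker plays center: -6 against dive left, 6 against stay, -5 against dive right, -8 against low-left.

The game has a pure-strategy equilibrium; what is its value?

-8

Row minima: -12, -8 → the kicker's maximin is -8.
Column maxima: -1, 6, -2, -8 → the goalkeeper's minimax is -8.
They coincide at (center, low-left), so the value is -8.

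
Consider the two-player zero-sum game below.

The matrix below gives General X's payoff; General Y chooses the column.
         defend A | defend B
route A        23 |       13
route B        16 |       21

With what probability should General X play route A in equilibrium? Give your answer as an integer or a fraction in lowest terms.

1/3

Row minima are 13 and 16, so General X's maximin is 16; column maxima are 23 and 21, so General Y's minimax is 21. These differ, so the equilibrium is in mixed strategies.
Let General X play route A with probability p. General Y is indifferent when 23p + 16(1−p) = 13p + 21(1−p), giving p = 1/3.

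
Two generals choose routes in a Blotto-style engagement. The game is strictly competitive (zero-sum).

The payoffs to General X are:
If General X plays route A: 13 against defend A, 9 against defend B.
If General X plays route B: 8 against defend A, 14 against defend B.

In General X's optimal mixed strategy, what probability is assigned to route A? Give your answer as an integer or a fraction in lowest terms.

3/5

Row minima are 9 and 8, so General X's maximin is 9; column maxima are 13 and 14, so General Y's minimax is 13. These differ, so the equilibrium is in mixed strategies.
Let General X play route A with probability p. General Y is indifferent when 13p + 8(1−p) = 9p + 14(1−p), giving p = 3/5.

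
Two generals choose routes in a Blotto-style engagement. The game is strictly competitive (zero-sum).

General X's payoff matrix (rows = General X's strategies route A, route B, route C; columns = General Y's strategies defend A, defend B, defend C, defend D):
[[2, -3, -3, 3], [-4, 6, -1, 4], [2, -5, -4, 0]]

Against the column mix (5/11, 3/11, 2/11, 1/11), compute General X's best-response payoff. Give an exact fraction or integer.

0

route A: (2)·(5/11) + (-3)·(3/11) + (-3)·(2/11) + (3)·(1/11) = -2/11.
route B: (-4)·(5/11) + (6)·(3/11) + (-1)·(2/11) + (4)·(1/11) = 0.
route C: (2)·(5/11) + (-5)·(3/11) + (-4)·(2/11) + (0)·(1/11) = -13/11.
The best pure response is route B with expected payoff 0.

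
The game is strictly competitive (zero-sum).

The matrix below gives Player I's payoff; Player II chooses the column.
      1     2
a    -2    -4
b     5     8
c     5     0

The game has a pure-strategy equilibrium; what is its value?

Row minima: -4, 5, 0 → Player I's maximin is 5.
Column maxima: 5, 8 → Player II's minimax is 5.
They coincide at (b, 1), so the value is 5.

5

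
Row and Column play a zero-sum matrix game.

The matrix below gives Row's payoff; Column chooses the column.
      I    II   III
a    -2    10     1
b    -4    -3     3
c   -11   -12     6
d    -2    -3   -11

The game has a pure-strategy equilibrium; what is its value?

-2

Row minima: -2, -4, -12, -11 → Row's maximin is -2.
Column maxima: -2, 10, 6 → Column's minimax is -2.
They coincide at (a, I), so the value is -2.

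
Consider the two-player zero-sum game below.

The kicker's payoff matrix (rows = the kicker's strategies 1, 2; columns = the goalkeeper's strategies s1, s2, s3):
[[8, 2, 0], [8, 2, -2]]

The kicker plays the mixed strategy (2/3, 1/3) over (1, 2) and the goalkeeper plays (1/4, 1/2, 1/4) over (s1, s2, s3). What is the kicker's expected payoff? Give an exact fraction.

17/6

Against (1/4, 1/2, 1/4), each row's expected payoff is 1: 3; 2: 5/2.
Taking the (2/3, 1/3)-weighted average: (2/3)·(3) + (1/3)·(5/2) = 17/6.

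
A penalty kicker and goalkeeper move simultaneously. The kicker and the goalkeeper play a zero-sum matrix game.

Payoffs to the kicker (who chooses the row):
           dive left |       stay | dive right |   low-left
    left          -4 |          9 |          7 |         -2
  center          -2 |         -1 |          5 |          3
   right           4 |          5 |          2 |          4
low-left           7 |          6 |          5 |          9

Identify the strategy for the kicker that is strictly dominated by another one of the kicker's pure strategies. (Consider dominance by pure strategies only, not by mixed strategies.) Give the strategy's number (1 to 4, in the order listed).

Compare right with low-left: 7 > 4, 6 > 5, 5 > 2, 9 > 4.
So low-left strictly dominates right for the kicker; right is strictly dominated.

3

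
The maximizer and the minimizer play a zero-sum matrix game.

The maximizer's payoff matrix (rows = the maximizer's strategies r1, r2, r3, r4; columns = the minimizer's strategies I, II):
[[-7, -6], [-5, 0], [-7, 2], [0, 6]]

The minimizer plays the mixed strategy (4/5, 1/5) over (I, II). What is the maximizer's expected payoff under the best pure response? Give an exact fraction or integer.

6/5

r1: (-7)·(4/5) + (-6)·(1/5) = -34/5.
r2: (-5)·(4/5) + (0)·(1/5) = -4.
r3: (-7)·(4/5) + (2)·(1/5) = -26/5.
r4: (0)·(4/5) + (6)·(1/5) = 6/5.
The best pure response is r4 with expected payoff 6/5.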